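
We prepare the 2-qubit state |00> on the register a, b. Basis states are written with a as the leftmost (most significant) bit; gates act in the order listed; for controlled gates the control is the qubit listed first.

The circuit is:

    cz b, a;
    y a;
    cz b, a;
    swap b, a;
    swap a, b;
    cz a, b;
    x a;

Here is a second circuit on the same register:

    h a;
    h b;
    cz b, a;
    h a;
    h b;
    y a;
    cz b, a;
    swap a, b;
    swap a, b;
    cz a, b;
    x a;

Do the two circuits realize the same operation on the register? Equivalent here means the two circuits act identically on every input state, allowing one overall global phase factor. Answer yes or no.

No: there is an input state on which the two circuits produce genuinely different outputs (not merely differing by a phase).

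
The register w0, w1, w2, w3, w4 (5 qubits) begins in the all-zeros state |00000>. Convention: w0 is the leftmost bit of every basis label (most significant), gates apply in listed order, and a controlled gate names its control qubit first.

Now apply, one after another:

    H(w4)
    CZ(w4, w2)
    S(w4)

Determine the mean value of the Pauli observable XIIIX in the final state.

The observable XIIIX averages to 0.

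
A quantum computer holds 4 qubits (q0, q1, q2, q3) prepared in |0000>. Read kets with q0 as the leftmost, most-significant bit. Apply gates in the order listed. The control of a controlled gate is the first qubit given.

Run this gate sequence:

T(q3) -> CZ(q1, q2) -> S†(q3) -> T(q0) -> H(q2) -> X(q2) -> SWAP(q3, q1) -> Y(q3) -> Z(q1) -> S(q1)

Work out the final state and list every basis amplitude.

The resulting statevector has amplitude sqrt(2)*I/2 on |0001>, sqrt(2)*I/2 on |0011>, and 0 on every other basis state.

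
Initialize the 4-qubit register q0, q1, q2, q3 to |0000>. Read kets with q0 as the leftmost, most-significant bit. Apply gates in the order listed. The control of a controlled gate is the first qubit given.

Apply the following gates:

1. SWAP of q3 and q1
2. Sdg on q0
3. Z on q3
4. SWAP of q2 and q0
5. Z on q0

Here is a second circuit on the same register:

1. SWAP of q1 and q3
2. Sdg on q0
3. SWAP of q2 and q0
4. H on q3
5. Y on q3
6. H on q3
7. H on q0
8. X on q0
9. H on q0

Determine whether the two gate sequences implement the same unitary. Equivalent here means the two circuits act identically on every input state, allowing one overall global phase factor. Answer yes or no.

No: there is an input state on which the two circuits produce genuinely different outputs (not merely differing by a phase).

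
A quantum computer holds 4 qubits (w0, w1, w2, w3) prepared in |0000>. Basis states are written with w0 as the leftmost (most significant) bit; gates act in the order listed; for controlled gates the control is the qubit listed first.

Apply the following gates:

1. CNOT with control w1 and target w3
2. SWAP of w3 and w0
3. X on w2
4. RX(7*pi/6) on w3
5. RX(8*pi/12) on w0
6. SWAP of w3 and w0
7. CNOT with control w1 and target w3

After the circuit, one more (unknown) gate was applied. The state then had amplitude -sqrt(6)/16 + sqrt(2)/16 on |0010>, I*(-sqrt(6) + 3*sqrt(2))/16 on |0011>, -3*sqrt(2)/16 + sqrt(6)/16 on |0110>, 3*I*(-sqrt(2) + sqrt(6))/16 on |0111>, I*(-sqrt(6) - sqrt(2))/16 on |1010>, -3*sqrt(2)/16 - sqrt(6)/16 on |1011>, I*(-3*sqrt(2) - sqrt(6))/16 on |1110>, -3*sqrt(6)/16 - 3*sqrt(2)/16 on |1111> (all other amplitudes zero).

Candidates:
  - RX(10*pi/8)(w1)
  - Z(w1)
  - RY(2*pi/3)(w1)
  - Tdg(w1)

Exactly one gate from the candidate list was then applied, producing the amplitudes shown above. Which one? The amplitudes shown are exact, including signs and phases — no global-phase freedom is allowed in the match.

It was RY(2*pi/3)(w1) that produced the state shown.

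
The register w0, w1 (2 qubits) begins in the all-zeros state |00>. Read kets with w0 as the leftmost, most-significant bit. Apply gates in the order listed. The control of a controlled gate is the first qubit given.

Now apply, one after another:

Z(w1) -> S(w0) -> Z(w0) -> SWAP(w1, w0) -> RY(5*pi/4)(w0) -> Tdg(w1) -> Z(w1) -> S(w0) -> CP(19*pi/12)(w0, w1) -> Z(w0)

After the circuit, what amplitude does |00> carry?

The final state's coefficient on |00> equals -sqrt(2 - sqrt(2))/2.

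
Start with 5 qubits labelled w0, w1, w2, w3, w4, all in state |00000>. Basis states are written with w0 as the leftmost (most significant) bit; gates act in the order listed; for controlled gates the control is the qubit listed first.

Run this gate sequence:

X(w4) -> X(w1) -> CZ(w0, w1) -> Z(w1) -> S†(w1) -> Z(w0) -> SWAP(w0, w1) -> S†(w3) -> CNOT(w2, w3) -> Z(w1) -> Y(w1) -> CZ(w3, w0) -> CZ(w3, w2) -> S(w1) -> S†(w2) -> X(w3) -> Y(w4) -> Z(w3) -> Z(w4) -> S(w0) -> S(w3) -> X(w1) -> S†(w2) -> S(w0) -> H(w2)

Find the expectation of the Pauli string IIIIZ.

In the final state, IIIIZ has expectation 1.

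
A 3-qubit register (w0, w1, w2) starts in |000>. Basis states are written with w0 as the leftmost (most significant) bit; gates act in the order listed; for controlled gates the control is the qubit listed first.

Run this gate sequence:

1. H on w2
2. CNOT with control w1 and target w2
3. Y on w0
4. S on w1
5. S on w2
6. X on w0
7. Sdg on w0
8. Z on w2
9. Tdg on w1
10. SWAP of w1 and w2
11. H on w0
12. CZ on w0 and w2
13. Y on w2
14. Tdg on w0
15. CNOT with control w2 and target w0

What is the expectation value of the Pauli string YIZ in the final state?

In the final state, YIZ has expectation -sqrt(2)/2.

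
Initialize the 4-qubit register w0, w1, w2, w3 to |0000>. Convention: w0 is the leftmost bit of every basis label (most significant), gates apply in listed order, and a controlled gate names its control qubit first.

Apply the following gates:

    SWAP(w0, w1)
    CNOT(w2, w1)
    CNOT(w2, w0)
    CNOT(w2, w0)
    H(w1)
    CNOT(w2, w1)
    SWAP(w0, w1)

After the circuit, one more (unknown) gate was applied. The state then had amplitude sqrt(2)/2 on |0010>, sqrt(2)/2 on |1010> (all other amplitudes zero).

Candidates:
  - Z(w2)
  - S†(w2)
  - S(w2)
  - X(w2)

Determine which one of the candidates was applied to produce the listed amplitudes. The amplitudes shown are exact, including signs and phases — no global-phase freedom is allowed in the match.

It was X(w2) that produced the state shown.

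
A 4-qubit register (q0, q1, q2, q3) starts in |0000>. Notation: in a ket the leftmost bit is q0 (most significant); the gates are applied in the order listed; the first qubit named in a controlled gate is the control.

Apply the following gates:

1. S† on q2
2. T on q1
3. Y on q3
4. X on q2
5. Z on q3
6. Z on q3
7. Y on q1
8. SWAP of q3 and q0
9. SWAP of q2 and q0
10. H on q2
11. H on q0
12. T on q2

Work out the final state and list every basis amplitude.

The final amplitudes are -1/2 on |0100>, exp(I*pi/4)/2 on |0110>, 1/2 on |1100>, -exp(I*pi/4)/2 on |1110>, and 0 on every other basis state.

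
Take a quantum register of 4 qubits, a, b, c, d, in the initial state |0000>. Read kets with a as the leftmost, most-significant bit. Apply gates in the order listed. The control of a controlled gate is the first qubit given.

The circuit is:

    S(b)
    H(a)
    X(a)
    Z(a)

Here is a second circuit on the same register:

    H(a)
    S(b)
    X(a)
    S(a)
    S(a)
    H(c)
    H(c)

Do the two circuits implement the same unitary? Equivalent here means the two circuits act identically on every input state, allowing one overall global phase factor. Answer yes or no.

Yes — the two circuits implement the same unitary up to a global phase.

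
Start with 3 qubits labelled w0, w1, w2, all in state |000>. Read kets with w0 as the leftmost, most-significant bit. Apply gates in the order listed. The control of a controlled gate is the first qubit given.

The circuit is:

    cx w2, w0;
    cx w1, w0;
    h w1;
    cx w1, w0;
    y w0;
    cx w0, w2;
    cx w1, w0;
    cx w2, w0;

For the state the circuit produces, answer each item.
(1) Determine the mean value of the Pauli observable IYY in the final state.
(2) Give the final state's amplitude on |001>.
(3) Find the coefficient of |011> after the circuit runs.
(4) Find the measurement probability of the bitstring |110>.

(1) In the final state, IYY has expectation 0.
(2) The amplitude on |001> is sqrt(2)*I/2.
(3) |011> carries amplitude 0 in the final state.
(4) The probability of measuring |110> is 1/2.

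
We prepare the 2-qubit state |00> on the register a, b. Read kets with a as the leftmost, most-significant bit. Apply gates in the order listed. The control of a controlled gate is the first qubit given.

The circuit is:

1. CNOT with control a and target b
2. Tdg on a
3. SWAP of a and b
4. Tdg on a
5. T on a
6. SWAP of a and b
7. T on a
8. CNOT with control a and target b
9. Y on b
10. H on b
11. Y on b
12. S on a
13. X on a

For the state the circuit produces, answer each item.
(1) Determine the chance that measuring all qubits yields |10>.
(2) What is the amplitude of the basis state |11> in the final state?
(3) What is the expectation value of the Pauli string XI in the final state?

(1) A full measurement returns |10> with probability 1/2.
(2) The final state's coefficient on |11> equals -sqrt(2)/2.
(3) The expectation value of XI is 0.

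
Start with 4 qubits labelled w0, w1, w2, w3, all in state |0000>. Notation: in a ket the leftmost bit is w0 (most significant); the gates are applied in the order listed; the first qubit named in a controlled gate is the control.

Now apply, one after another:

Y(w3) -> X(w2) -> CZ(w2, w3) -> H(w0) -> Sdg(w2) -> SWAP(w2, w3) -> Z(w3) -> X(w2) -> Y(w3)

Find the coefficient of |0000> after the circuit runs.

The final state's coefficient on |0000> equals -sqrt(2)*I/2.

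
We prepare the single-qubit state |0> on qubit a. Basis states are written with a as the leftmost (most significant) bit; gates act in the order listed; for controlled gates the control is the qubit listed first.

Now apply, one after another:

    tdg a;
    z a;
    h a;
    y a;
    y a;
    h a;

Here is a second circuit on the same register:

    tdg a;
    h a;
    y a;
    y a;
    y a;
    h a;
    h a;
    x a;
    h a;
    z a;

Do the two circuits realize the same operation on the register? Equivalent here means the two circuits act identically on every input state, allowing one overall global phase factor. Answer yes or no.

No, they are not equivalent — no single phase factor reconciles the two unitaries.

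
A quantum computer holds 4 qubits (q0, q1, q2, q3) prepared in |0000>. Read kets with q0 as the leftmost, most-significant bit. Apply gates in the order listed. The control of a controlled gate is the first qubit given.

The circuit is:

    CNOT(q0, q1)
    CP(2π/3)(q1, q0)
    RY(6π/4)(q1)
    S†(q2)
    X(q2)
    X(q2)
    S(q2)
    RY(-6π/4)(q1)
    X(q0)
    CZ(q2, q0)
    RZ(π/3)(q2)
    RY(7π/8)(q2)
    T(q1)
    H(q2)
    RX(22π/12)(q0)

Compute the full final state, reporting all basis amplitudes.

The resulting statevector has amplitude (-sqrt(6) + sqrt(2))*exp(I*pi/3)*sin(5*pi/16)/4 on |0000>, (-sqrt(2) + sqrt(6))*exp(I*pi/3)*sin(3*pi/16)/4 on |0010>, (sqrt(2) + sqrt(6))*exp(5*I*pi/6)*sin(5*pi/16)/4 on |1000>, -(sqrt(2) + sqrt(6))*exp(5*I*pi/6)*sin(3*pi/16)/4 on |1010>, and 0 on every other basis state.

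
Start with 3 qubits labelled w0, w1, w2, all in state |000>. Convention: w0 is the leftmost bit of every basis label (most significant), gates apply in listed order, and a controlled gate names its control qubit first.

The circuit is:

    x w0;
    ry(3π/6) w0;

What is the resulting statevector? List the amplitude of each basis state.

The final amplitudes are -sqrt(2)/2 on |000>, sqrt(2)/2 on |100>, and 0 on every other basis state.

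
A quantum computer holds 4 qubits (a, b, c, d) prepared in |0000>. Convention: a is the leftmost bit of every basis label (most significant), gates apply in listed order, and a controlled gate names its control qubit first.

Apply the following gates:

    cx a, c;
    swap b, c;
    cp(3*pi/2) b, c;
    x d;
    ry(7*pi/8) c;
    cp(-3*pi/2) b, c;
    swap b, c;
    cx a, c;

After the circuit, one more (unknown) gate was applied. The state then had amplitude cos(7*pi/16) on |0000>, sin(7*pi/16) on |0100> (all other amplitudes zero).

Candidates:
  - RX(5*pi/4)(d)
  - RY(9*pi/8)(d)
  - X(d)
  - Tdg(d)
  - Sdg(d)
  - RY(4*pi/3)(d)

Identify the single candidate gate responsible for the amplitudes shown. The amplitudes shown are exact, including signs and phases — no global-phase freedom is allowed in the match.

The applied gate was X(d).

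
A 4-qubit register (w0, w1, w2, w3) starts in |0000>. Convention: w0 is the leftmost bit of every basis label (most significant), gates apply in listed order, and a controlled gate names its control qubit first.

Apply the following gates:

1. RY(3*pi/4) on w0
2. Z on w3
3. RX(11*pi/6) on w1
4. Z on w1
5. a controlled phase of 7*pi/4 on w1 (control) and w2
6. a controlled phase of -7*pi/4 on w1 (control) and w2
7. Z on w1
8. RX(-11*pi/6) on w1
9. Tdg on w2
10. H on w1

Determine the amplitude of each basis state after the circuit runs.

After the circuit, the state carries amplitude sqrt(4 - 2*sqrt(2))/4 on |0000>, sqrt(4 - 2*sqrt(2))/4 on |0100>, sqrt(2*sqrt(2) + 4)/4 on |1000>, sqrt(2*sqrt(2) + 4)/4 on |1100>, and 0 on every other basis state. Key observation: gates 3-8 undo each other exactly, leaving only the rest of the circuit to track.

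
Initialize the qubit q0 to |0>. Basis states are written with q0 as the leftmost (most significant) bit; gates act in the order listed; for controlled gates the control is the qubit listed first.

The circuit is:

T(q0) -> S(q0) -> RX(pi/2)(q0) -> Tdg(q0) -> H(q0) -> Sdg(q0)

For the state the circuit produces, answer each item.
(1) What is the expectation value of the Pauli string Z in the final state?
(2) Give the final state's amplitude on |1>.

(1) The expectation value of Z is -sqrt(2)/2.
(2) The final state's coefficient on |1> equals -I/2 - exp(3*I*pi/4)/2.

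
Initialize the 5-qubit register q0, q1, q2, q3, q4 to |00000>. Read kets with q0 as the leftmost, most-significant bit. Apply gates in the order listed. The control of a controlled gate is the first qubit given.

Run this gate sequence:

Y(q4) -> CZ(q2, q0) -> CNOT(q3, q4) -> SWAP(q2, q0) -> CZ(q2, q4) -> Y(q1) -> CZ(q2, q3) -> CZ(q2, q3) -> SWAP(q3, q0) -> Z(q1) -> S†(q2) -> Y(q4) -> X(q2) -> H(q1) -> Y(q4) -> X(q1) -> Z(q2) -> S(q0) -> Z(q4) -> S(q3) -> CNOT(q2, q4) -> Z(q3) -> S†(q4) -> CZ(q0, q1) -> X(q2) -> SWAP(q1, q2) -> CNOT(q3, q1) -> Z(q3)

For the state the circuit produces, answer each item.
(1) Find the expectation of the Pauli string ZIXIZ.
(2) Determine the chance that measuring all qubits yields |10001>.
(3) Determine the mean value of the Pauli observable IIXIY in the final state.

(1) The observable ZIXIZ averages to -1. Key observation: the block from step 7 through step 8 cancels to the identity and can be dropped.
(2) Outcome |10001> occurs with probability 0.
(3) The observable IIXIY averages to 0.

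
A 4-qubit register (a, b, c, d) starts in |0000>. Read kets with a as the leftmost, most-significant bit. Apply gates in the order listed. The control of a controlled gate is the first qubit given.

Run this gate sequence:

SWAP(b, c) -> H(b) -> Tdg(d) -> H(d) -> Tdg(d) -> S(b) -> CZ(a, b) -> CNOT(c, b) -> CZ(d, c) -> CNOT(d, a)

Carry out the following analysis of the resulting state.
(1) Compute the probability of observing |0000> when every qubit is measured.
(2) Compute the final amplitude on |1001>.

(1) A full measurement returns |0000> with probability 1/4.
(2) |1001> carries amplitude -exp(3*I*pi/4)/2 in the final state.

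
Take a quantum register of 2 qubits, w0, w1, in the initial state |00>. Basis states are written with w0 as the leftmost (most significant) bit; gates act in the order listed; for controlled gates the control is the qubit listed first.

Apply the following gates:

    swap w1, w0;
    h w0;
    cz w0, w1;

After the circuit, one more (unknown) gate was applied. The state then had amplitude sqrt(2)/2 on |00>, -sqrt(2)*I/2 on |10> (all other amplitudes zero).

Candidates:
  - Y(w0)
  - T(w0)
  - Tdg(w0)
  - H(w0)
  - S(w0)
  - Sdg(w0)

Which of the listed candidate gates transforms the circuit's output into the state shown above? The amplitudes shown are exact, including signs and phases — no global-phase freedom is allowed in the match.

The applied gate was Sdg(w0).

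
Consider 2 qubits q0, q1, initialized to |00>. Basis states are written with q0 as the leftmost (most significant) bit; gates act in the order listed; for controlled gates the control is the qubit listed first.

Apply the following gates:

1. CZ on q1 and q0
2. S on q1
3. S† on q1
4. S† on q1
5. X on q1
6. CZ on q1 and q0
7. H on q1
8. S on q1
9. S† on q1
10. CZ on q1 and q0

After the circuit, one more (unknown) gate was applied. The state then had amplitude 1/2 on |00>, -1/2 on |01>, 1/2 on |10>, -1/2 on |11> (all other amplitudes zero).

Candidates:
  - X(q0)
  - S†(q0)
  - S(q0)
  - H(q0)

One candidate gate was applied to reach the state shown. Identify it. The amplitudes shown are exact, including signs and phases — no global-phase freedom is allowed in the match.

It was H(q0) that produced the state shown.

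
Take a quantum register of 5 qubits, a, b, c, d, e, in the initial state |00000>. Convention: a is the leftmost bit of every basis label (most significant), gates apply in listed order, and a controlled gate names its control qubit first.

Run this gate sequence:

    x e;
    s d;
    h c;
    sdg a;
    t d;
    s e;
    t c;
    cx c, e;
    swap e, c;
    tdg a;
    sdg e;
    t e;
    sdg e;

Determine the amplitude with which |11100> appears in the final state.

|11100> carries amplitude 0 in the final state.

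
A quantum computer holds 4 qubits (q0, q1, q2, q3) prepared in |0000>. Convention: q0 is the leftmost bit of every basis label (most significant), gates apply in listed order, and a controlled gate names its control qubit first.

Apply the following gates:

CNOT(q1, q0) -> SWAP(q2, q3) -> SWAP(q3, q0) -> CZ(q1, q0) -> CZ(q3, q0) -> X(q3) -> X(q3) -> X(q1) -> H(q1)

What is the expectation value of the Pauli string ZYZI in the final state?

The expectation value of ZYZI is 0.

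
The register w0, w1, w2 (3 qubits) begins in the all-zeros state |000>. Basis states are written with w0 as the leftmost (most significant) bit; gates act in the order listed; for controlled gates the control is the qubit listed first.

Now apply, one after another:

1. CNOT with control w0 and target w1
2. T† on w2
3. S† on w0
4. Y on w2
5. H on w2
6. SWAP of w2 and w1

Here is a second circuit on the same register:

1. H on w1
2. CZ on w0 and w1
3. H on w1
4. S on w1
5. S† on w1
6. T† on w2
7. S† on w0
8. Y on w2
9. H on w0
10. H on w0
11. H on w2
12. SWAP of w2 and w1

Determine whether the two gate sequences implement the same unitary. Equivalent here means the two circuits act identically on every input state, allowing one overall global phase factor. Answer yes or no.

Yes, they are equivalent — the unitaries differ by at most a global phase.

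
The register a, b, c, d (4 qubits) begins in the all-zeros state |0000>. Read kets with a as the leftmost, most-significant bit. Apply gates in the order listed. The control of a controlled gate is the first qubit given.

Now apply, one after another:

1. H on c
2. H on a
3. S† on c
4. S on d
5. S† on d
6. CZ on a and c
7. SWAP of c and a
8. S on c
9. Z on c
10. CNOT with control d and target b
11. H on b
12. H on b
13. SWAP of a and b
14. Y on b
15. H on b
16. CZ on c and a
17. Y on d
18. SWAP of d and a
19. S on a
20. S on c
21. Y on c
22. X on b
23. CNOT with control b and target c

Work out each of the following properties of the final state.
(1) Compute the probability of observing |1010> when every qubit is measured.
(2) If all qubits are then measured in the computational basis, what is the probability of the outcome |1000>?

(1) The probability of measuring |1010> is 1/4. Key observation: gates 11-12 undo each other exactly, leaving only the rest of the circuit to track.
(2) A full measurement returns |1000> with probability 1/4.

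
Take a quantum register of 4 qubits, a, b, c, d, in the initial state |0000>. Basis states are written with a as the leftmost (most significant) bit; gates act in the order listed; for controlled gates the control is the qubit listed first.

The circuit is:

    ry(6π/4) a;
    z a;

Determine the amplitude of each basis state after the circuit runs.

The final amplitudes are -sqrt(2)/2 on |0000>, -sqrt(2)/2 on |1000>, and 0 on every other basis state.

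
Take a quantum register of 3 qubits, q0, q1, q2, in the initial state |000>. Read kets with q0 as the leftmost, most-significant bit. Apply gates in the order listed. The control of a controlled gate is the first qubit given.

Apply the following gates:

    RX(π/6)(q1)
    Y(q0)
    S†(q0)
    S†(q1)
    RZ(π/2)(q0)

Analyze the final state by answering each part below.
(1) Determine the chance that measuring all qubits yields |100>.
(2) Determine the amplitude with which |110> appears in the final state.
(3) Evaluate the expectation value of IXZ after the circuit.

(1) Outcome |100> occurs with probability sqrt(3)/4 + 1/2.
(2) The amplitude on |110> is (-sqrt(6) + sqrt(2))*exp(I*pi/4)/4.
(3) In the final state, IXZ has expectation -1/2.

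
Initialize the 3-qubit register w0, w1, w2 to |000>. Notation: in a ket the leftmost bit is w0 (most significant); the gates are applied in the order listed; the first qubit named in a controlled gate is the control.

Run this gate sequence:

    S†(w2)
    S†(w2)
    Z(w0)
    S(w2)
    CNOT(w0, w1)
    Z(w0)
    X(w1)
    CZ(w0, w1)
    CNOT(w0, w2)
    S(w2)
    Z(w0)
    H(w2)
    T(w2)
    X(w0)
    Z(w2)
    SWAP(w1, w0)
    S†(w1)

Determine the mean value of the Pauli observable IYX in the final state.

The expectation value of IYX is 0.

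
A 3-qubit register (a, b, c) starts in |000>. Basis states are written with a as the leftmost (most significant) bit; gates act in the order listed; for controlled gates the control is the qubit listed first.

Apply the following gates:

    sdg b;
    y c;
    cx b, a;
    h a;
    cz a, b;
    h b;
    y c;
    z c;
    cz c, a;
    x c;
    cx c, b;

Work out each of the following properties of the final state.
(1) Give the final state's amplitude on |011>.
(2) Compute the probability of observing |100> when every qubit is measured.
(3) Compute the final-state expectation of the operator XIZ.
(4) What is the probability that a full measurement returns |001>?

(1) The amplitude on |011> is 1/2.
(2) The probability of measuring |100> is 0.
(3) In the final state, XIZ has expectation -1.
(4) The probability of measuring |001> is 1/4.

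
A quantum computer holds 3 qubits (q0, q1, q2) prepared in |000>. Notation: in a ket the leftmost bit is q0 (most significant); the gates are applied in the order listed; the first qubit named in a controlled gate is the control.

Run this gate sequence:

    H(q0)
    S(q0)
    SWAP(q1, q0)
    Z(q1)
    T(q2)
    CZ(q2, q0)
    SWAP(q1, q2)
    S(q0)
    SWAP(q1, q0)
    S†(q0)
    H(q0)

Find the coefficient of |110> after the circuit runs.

The amplitude on |110> is 0.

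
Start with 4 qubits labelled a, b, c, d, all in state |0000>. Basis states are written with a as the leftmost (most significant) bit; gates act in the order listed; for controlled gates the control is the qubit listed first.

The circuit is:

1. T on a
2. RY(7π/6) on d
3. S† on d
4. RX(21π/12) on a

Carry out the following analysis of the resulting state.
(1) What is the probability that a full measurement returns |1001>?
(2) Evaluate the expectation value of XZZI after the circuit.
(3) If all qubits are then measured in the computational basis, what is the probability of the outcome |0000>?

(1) Outcome |1001> occurs with probability -sqrt(2)/8 - sqrt(6)/16 + sqrt(3)/8 + 1/4.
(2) The observable XZZI averages to 0.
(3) The probability of measuring |0000> is -sqrt(3)/8 - sqrt(6)/16 + sqrt(2)/8 + 1/4.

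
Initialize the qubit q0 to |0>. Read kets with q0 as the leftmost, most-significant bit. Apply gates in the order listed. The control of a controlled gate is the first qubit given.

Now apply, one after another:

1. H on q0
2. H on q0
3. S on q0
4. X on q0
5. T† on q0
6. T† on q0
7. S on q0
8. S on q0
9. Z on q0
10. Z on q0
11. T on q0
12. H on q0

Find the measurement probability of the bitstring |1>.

Outcome |1> occurs with probability 1/2.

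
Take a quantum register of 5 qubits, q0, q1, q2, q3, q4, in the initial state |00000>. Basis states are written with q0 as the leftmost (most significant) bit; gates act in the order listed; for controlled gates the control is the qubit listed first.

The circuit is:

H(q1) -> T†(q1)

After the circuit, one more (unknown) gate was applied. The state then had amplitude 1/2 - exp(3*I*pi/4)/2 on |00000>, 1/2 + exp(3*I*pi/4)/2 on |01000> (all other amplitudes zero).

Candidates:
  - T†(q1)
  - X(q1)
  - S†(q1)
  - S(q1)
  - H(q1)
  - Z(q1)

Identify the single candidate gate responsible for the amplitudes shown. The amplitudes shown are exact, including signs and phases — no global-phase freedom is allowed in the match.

The applied gate was H(q1).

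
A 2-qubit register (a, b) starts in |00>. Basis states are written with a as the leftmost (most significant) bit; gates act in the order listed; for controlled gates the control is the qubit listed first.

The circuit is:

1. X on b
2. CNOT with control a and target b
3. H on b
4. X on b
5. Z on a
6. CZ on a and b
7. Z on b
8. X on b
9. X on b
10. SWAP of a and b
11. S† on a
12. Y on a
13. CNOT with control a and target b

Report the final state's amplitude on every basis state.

The final amplitudes are sqrt(2)/2 on |00>, 0 on |01>, 0 on |10>, -sqrt(2)*I/2 on |11>. Key observation: the block from step 8 through step 9 cancels to the identity and can be dropped.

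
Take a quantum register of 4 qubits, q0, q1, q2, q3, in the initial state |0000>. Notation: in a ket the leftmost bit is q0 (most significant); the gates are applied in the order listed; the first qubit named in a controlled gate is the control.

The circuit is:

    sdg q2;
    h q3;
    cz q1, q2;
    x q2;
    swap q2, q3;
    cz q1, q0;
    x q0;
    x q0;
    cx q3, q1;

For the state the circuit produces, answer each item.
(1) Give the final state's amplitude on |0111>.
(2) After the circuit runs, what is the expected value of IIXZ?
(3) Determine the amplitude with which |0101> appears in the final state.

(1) The final state's coefficient on |0111> equals sqrt(2)/2. Key observation: gates 7-8 undo each other exactly, leaving only the rest of the circuit to track.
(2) The expectation value of IIXZ is -1.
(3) |0101> carries amplitude sqrt(2)/2 in the final state.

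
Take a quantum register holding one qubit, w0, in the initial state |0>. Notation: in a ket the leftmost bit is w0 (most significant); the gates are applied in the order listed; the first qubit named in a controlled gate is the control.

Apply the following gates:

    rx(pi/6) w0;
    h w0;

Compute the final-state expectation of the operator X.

The expectation value of X is sqrt(3)/2.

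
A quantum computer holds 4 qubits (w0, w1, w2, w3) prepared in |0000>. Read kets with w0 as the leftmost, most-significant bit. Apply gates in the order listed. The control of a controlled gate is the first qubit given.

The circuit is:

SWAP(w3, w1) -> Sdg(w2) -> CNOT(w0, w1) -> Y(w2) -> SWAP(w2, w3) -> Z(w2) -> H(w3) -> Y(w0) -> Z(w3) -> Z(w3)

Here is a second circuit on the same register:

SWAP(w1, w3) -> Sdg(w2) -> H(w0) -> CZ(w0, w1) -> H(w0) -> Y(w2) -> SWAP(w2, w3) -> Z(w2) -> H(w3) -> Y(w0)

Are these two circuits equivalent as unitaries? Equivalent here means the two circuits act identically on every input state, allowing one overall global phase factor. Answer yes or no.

No, they are not equivalent — no single phase factor reconciles the two unitaries.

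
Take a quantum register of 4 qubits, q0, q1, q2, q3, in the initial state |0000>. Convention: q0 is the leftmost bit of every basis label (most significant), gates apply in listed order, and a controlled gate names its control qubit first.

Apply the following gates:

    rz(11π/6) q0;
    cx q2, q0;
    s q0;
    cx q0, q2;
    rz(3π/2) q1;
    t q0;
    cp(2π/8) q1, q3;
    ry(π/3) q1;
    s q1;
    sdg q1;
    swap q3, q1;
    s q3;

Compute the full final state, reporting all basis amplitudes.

The resulting statevector has amplitude sqrt(3)*exp(I*pi/3)/2 on |0000>, exp(5*I*pi/6)/2 on |0001>, and 0 on every other basis state.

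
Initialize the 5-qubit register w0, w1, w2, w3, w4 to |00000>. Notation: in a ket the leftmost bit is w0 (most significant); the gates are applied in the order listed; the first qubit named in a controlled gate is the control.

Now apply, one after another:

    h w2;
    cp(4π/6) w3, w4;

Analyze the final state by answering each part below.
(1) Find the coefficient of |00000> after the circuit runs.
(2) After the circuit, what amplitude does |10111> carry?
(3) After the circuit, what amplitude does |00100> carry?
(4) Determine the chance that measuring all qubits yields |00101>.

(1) The final state's coefficient on |00000> equals sqrt(2)/2.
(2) The final state's coefficient on |10111> equals 0.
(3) The final state's coefficient on |00100> equals sqrt(2)/2.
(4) The probability of measuring |00101> is 0.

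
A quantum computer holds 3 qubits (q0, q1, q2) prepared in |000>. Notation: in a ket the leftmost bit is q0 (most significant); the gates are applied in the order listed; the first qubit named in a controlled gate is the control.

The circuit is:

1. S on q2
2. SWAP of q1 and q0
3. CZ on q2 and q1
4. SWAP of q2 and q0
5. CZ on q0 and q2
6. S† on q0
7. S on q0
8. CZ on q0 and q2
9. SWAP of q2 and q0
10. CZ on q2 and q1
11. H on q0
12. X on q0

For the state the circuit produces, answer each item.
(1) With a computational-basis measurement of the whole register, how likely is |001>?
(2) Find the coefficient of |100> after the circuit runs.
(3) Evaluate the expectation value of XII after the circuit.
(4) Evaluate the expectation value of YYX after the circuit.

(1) The probability of measuring |001> is 0. Key observation: gates 4-9 undo each other exactly, leaving only the rest of the circuit to track.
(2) |100> carries amplitude sqrt(2)/2 in the final state.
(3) The expectation value of XII is 1.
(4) In the final state, YYX has expectation 0.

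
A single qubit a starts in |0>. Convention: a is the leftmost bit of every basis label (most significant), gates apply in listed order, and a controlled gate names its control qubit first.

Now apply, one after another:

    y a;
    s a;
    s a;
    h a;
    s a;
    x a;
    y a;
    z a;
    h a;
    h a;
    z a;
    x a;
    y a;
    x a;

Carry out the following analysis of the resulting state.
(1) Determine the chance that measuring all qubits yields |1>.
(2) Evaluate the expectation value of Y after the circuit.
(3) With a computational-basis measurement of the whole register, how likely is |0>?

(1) A full measurement returns |1> with probability 1/2.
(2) The expectation value of Y is 1.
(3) The probability of measuring |0> is 1/2.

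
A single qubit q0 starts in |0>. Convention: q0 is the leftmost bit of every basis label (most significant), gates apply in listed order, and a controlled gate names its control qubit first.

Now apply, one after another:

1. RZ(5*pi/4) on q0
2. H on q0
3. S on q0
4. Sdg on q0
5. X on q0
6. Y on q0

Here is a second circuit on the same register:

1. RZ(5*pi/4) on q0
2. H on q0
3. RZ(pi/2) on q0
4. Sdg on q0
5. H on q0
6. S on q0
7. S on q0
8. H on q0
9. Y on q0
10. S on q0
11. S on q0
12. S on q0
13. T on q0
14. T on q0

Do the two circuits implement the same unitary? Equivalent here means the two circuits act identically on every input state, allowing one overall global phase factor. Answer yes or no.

Yes — the two circuits implement the same unitary up to a global phase.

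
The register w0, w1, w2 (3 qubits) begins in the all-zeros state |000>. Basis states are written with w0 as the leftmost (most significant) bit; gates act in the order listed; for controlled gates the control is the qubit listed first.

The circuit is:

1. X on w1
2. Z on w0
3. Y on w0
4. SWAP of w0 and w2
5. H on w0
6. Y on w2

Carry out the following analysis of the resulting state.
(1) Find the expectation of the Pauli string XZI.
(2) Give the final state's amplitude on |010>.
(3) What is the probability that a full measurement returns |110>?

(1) In the final state, XZI has expectation -1.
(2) |010> carries amplitude sqrt(2)/2 in the final state.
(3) A full measurement returns |110> with probability 1/2.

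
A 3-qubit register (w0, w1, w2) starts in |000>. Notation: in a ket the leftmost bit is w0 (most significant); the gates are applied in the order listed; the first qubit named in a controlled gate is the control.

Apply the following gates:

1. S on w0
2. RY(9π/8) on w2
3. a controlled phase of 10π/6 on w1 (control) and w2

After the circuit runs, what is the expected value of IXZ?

In the final state, IXZ has expectation 0.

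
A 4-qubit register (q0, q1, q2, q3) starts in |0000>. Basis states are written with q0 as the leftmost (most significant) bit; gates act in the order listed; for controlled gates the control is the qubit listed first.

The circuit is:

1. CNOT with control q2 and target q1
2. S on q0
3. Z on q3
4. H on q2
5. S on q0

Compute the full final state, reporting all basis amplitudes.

After the circuit, the state carries amplitude sqrt(2)/2 on |0000>, sqrt(2)/2 on |0010>, and 0 on every other basis state.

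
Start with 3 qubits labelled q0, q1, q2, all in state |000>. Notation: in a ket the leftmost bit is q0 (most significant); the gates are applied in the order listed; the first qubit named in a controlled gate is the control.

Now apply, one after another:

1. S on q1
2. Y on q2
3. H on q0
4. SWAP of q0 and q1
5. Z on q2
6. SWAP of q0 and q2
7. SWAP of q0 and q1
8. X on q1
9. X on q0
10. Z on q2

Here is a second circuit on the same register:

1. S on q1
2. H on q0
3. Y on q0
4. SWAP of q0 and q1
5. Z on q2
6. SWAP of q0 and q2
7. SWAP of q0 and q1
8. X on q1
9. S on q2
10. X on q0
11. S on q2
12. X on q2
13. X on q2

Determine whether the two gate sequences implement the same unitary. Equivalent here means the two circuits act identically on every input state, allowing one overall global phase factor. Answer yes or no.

No, they are not equivalent — no single phase factor reconciles the two unitaries.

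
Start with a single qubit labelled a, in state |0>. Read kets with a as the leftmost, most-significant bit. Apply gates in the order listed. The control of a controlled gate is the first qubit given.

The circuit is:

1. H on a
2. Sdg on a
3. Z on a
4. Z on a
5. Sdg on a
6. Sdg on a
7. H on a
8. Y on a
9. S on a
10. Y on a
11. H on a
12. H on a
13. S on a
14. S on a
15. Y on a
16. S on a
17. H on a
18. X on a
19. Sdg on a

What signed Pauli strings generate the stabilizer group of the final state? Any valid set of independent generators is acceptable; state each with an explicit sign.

One valid set of independent stabilizer generators is -X (any independent generating set of the same group is equally correct).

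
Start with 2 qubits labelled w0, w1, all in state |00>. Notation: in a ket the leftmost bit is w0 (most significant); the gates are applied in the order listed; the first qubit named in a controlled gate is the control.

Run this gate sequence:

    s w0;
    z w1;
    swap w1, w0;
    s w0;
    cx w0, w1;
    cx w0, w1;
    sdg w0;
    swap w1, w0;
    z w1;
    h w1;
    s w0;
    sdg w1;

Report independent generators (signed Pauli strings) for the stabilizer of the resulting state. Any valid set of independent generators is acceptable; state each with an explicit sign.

The stabilizer group can be generated by -IY, +ZI, among other valid generating sets. Key observation: gates 2-9 undo each other exactly, leaving only the rest of the circuit to track.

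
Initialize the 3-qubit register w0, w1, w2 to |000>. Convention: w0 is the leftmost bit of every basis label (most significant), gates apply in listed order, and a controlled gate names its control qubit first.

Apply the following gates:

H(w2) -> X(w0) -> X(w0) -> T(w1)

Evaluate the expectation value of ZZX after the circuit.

The observable ZZX averages to 1. Key observation: steps 2-3 multiply out to the identity, so the circuit reduces to the remaining gates.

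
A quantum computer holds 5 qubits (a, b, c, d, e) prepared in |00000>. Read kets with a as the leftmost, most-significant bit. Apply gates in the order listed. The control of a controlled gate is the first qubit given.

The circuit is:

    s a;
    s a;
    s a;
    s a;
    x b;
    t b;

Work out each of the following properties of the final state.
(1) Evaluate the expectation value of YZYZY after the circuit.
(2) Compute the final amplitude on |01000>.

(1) In the final state, YZYZY has expectation 0. Key observation: the block from step 1 through step 4 cancels to the identity and can be dropped.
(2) The final state's coefficient on |01000> equals exp(I*pi/4).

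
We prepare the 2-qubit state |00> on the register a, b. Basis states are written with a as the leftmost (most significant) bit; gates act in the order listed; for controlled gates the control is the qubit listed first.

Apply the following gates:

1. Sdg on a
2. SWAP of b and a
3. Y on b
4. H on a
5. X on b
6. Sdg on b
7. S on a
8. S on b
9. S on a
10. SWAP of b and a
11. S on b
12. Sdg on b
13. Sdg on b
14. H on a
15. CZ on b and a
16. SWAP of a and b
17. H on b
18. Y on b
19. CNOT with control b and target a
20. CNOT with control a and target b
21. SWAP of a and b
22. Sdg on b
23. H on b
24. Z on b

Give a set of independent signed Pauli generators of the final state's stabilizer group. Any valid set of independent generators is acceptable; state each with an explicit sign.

The final state is stabilized by the group generated by -YI, +IX; other independent generating sets are equally valid.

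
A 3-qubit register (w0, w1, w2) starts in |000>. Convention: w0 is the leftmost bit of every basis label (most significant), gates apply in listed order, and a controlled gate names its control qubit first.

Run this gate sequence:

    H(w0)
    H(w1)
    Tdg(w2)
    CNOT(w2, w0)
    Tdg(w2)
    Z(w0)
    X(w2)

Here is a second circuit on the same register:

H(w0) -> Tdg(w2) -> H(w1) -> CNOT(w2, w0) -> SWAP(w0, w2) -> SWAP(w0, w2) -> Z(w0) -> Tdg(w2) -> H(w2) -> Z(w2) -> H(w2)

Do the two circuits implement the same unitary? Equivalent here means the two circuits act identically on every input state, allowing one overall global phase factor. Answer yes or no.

Yes — the two circuits implement the same unitary up to a global phase.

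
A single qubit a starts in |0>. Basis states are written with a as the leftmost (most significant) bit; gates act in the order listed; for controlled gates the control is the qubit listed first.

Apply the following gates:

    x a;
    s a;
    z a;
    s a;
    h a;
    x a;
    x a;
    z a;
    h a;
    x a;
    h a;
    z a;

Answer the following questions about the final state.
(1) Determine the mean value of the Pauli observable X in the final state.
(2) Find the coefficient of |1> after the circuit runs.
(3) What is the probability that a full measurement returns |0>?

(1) In the final state, X has expectation 1. Key observation: the block from step 9 through step 12 cancels to the identity and can be dropped.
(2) The final state's coefficient on |1> equals sqrt(2)/2.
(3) Outcome |0> occurs with probability 1/2.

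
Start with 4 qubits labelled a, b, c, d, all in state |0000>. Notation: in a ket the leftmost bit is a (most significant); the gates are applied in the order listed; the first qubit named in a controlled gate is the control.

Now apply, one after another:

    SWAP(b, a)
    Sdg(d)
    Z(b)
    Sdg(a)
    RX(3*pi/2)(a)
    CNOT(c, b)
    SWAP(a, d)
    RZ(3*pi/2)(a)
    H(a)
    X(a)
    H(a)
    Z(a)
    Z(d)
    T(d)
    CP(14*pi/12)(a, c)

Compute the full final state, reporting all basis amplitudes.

The final amplitudes are sqrt(2)*exp(I*pi/4)/2 on |0000>, sqrt(2)/2 on |0001>, and 0 on every other basis state. Key observation: gates 9-12 undo each other exactly, leaving only the rest of the circuit to track.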